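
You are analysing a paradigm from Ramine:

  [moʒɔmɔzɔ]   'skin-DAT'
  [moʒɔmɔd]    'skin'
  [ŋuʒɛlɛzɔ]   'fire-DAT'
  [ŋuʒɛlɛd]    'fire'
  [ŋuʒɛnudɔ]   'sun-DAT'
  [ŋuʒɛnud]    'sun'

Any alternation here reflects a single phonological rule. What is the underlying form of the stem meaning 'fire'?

/ŋuʒɛlɛz/

'fire' shows [z] ~ [d] at the end of the stem ([ŋuʒɛlɛzɔ] vs [ŋuʒɛlɛd]).
If /d/ were underlying and a rule turned it into [z] before the DAT suffix, 'sun' would also alternate; but it has [d] in both [ŋuʒɛnudɔ] and [ŋuʒɛnud].
The alternation reflects word-final hardening: voiced fricatives become stops word-finally. /z/ is underlying.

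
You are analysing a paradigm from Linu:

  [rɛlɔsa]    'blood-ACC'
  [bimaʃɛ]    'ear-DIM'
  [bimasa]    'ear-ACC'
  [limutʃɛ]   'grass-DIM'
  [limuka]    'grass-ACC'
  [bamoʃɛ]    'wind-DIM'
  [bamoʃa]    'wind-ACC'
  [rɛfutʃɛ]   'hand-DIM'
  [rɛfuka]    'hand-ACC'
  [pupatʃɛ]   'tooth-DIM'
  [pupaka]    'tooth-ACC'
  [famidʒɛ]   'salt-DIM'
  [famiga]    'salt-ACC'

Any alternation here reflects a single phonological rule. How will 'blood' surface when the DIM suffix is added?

[rɛlɔʃɛ]

The root 'ear' surfaces as [bimaʃɛ] and [bimasa], with a stem-final [ʃ] ~ [s] alternation.
If /ʃ/ were underlying and a rule turned it into [s] before the ACC suffix, 'wind' would also alternate; but it has [ʃ] in both [bamoʃɛ] and [bamoʃa].
So /s/ is underlying, and a rule of palatalization before a front vowel — /k/, /g/ and /s/ become palato-alveolar [tʃ], [dʒ] and [ʃ] before a front vowel — gives [ʃ].
From [rɛlɔsa] the stem 'blood' is /rɛlɔs/; before a front vowel this yields [rɛlɔʃɛ].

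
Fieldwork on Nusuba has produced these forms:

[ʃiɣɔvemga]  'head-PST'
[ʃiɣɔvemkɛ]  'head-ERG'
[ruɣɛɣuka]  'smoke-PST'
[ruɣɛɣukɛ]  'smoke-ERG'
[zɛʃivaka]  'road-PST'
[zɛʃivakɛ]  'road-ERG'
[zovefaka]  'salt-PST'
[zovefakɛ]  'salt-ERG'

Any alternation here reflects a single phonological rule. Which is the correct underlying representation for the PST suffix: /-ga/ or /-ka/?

The PST morpheme has two allomorphs, [-ga] and [-ka].
The ERG suffix, which begins with [k], is invariant after every stem; so [k] is not altered by any rule here.
So the underlying form is /-ga/, and voiced stops become voiceless after a vowel.

/-ga/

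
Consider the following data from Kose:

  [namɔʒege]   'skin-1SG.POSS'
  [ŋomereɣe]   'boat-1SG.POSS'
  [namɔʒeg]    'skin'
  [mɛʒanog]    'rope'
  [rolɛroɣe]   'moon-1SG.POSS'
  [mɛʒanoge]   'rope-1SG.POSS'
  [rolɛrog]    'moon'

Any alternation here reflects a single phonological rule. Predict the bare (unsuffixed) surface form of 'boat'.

The stem for 'moon' ends in [ɣ] in [rolɛroɣe] but [g] in [rolɛrog].
Compare 'skin', with invariant [g] in [namɔʒege] and [namɔʒeg]: an analysis with underlying /g/ and a rule producing [ɣ] before the 1SG.POSS suffix would wrongly predict alternation here too.
Therefore /ɣ/ is basic and [g] is derived by word-final hardening (voiced fricatives become stops word-finally).
From [ŋomereɣe] the stem 'boat' is /ŋomereɣ/; word-finally this yields [ŋomereg].

[ŋomereg]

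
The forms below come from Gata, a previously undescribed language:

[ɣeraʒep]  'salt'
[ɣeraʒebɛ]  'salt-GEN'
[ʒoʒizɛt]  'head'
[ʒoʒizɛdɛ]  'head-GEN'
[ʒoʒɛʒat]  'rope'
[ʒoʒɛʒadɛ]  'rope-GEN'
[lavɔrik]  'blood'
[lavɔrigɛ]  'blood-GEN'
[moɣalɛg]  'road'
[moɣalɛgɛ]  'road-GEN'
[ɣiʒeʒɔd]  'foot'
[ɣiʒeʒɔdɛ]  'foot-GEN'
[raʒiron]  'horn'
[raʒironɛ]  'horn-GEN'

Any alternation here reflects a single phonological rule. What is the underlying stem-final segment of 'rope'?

/t/

In [ʒoʒɛʒat] and [ʒoʒɛʒadɛ] the final segment of 'rope' alternates: [t] ~ [d].
If /d/ were underlying and a rule turned it into [t] in isolation, 'foot' would also alternate; but it has [d] in both [ɣiʒeʒɔd] and [ɣiʒeʒɔdɛ].
The alternation reflects intervocalic voicing: voiceless stops become voiced between vowels. /t/ is underlying.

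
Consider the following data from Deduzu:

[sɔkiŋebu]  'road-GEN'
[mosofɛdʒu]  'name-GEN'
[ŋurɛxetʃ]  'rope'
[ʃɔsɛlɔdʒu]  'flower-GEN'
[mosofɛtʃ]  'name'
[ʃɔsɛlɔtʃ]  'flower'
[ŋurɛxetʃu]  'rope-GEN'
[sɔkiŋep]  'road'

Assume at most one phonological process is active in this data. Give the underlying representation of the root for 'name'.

/mosofɛdʒ/

'name' shows [tʃ] ~ [dʒ] at the end of the stem ([mosofɛtʃ] vs [mosofɛdʒu]).
But 'rope' keeps [tʃ] in both environments ([ŋurɛxetʃ], [ŋurɛxetʃu]), so there is no rule changing /tʃ/ to [dʒ] before the GEN suffix.
The underlying segment must be /dʒ/; voiced obstruents become voiceless word-finally, yielding [tʃ] there.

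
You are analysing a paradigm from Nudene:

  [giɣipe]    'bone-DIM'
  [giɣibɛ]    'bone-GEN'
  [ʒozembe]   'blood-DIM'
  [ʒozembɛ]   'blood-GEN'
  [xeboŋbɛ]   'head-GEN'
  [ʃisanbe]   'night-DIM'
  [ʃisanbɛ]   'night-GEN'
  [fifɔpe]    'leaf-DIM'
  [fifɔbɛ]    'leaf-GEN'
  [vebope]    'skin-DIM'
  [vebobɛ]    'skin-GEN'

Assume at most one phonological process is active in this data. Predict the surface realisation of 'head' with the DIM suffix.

The DIM suffix surfaces as [-be] and [-pe], depending on the final segment of the stem.
By contrast the GEN suffix keeps its initial [b] throughout — that segment must be underlying.
The DIM suffix is therefore /-pe/ underlyingly, with post-nasal voicing: voiceless stops become voiced after a nasal.
After 'head', which ends in a nasal, the suffix surfaces as [-be], giving [xeboŋbe].

[xeboŋbe]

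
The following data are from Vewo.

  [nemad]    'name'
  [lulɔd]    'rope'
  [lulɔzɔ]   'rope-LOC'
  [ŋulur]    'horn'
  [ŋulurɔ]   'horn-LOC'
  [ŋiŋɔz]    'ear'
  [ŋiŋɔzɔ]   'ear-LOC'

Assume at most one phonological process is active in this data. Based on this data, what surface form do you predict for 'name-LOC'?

[nemazɔ]

'rope' shows [d] ~ [z] at the end of the stem ([lulɔd] vs [lulɔzɔ]).
The stem 'ear' ([ŋiŋɔz], [ŋiŋɔzɔ]) shows [z] unchanged in both environments, so [z] cannot be basic with [d] derived in isolation.
The underlying segment must be /d/; voiced stops become fricatives between vowels, yielding [z] there.
From [nemad] the stem 'name' is /nemad/; between vowels this yields [nemazɔ].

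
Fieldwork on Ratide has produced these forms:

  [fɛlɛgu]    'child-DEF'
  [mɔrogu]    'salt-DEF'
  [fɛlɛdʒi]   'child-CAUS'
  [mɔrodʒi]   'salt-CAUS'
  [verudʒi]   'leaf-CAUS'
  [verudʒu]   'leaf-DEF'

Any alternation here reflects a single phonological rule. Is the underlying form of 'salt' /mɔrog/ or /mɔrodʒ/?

/mɔrog/

The root 'salt' surfaces as [mɔrogu] and [mɔrodʒi], with a stem-final [g] ~ [dʒ] alternation.
The stem 'leaf' ([verudʒu], [verudʒi]) shows [dʒ] unchanged in both environments, so [dʒ] cannot be basic with [g] derived before the DEF suffix.
So /g/ is underlying, and a rule of palatalization before a front vowel — /g/ becomes palato-alveolar [dʒ] before a front vowel — gives [dʒ].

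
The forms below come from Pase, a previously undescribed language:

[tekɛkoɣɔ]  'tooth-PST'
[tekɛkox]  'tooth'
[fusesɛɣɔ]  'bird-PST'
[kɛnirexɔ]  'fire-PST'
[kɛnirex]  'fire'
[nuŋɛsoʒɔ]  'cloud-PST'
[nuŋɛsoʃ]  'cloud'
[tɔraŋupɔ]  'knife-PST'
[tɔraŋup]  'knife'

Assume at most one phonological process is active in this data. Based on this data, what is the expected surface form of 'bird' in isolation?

[fusesɛx]

In [tekɛkoɣɔ] and [tekɛkox] the final segment of 'tooth' alternates: [ɣ] ~ [x].
But 'fire' keeps [x] in both environments ([kɛnirexɔ], [kɛnirex]), so there is no rule changing /x/ to [ɣ] before the PST suffix.
The alternation reflects word-final obstruent devoicing: voiced obstruents become voiceless word-finally. /ɣ/ is underlying.
The one attested form of 'bird', [fusesɛɣɔ], shows underlying /fusesɛɣ/. Applying the same rule word-finally gives [fusesɛx].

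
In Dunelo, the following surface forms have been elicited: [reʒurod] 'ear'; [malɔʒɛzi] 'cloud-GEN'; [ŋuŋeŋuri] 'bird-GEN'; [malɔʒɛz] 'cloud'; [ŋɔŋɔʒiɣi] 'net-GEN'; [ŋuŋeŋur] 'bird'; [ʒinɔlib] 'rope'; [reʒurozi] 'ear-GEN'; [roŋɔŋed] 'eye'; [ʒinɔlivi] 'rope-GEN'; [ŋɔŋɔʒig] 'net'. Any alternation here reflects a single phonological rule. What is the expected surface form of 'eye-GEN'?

The stem for 'ear' ends in [z] in [reʒurozi] but [d] in [reʒurod].
But 'cloud' keeps [z] in both environments ([malɔʒɛzi], [malɔʒɛz]), so there is no rule changing /z/ to [d] in isolation.
The alternation reflects intervocalic spirantization: voiced stops become fricatives between vowels. /d/ is underlying.
The one attested form of 'eye', [roŋɔŋed], shows underlying /roŋɔŋed/. Applying the same rule between vowels gives [roŋɔŋezi].

[roŋɔŋezi]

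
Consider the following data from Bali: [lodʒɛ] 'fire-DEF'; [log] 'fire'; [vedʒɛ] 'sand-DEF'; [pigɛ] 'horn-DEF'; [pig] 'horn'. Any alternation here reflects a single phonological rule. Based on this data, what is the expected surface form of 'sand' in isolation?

In [lodʒɛ] and [log] the final segment of 'fire' alternates: [dʒ] ~ [g].
Compare 'horn', with invariant [g] in [pigɛ] and [pig]: an analysis with underlying /g/ and a rule producing [dʒ] before the DEF suffix would wrongly predict alternation here too.
So /dʒ/ is underlying, and a rule of depalatalization — palato-alveolar /dʒ/ becomes [g] when no front vowel follows — gives [g].
From [vedʒɛ] the stem 'sand' is /vedʒ/; when no front vowel follows this yields [veg].

[veg]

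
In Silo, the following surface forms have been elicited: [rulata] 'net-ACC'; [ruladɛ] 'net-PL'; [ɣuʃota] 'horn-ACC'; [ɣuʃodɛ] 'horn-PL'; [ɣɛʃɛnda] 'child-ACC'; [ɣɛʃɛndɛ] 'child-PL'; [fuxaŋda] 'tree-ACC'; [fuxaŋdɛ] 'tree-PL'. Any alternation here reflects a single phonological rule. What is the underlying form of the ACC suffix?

The ACC suffix surfaces as [-da] and [-ta], depending on the final segment of the stem.
By contrast the PL suffix keeps its initial [d] throughout — that segment must be underlying.
The ACC suffix is therefore /-ta/ underlyingly, with post-nasal voicing: voiceless stops become voiced after a nasal.

/-ta/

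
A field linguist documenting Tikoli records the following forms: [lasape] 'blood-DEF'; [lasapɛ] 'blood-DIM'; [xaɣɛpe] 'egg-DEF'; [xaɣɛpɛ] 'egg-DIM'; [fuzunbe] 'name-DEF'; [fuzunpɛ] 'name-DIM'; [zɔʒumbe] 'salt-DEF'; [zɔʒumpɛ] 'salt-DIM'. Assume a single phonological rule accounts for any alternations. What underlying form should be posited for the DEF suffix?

The DEF morpheme has two allomorphs, [-be] and [-pe].
The DIM suffix, which begins with [p], is invariant after every stem; so [p] is not altered by any rule here.
So the underlying form is /-be/, and voiced stops become voiceless after a vowel.

/-be/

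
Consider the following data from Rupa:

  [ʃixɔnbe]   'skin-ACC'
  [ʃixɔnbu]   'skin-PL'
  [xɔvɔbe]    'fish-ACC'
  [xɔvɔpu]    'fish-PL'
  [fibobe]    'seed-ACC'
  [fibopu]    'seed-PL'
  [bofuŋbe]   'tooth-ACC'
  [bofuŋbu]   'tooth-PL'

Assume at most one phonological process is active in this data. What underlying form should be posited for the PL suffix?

The PL suffix surfaces as [-bu] and [-pu], depending on the final segment of the stem.
By contrast the ACC suffix keeps its initial [b] throughout — that segment must be underlying.
So the underlying form is /-pu/, and voiceless stops become voiced after a nasal.

/-pu/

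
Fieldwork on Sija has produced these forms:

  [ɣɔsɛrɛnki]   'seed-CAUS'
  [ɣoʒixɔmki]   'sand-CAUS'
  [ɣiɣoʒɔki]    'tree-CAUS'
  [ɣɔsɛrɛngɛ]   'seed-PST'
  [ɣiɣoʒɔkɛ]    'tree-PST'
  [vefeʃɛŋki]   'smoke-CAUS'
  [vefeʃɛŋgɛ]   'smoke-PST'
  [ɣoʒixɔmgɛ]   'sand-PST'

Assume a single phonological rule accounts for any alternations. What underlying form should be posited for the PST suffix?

The PST morpheme has two allomorphs, [-gɛ] and [-kɛ].
The CAUS suffix, which begins with [k], is invariant after every stem; so [k] is not altered by any rule here.
The PST suffix is therefore /-gɛ/ underlyingly, with post-vocalic devoicing: voiced stops become voiceless after a vowel.

/-gɛ/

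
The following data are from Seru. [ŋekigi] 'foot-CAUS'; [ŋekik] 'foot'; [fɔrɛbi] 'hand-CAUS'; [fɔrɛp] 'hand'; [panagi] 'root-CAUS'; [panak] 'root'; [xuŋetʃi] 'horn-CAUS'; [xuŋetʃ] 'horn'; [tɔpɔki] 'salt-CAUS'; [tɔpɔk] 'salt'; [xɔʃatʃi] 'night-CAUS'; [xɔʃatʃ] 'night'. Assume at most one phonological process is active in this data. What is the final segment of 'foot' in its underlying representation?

/g/

'foot' shows [g] ~ [k] at the end of the stem ([ŋekigi] vs [ŋekik]).
But 'salt' keeps [k] in both environments ([tɔpɔki], [tɔpɔk]), so there is no rule changing /k/ to [g] before the CAUS suffix.
The alternation reflects word-final obstruent devoicing: voiced obstruents become voiceless word-finally. /g/ is underlying.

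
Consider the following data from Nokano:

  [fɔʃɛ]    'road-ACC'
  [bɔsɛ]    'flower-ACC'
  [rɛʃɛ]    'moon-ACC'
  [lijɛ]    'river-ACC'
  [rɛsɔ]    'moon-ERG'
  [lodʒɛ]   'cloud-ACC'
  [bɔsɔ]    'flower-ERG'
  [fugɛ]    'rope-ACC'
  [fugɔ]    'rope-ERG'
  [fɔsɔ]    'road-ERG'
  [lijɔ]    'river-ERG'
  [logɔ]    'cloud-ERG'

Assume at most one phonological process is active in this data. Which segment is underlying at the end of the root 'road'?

The stem for 'road' ends in [ʃ] in [fɔʃɛ] but [s] in [fɔsɔ].
Compare 'flower', with invariant [s] in [bɔsɛ] and [bɔsɔ]: an analysis with underlying /s/ and a rule producing [ʃ] before the ACC suffix would wrongly predict alternation here too.
So /ʃ/ is underlying, and a rule of depalatalization — palato-alveolar /dʒ/ and /ʃ/ become [g] and [s] when no front vowel follows — gives [s].

/ʃ/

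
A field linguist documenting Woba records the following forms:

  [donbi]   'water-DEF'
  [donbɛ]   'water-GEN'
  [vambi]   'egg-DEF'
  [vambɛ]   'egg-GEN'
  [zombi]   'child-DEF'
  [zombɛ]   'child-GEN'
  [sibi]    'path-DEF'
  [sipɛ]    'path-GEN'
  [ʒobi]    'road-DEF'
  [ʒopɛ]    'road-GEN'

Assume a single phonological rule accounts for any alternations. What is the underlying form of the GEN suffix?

The GEN suffix surfaces as [-bɛ] and [-pɛ], depending on the final segment of the stem.
By contrast the DEF suffix keeps its initial [b] throughout — that segment must be underlying.
So the underlying form is /-pɛ/, and voiceless stops become voiced after a nasal.

/-pɛ/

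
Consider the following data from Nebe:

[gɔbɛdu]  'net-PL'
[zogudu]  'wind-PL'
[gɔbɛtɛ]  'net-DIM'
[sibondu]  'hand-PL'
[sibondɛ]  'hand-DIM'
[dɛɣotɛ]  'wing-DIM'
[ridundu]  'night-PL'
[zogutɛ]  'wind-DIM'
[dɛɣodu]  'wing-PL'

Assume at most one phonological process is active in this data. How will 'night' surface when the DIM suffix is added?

[ridundɛ]

The DIM morpheme has two allomorphs, [-dɛ] and [-tɛ].
By contrast the PL suffix keeps its initial [d] throughout — that segment must be underlying.
The DIM suffix is therefore /-tɛ/ underlyingly, with post-nasal voicing: voiceless stops become voiced after a nasal.
After 'night', which ends in a nasal, the suffix surfaces as [-dɛ], giving [ridundɛ].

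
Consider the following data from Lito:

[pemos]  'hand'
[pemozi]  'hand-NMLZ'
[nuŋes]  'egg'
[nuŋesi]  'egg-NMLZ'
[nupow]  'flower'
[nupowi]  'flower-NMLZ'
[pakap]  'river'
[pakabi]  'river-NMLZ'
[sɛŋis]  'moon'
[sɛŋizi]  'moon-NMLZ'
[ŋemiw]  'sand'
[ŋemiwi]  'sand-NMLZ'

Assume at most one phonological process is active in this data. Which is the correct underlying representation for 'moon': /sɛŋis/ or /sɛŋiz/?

/sɛŋiz/

The stem for 'moon' ends in [s] in [sɛŋis] but [z] in [sɛŋizi].
If /s/ were underlying and a rule turned it into [z] before the NMLZ suffix, 'egg' would also alternate; but it has [s] in both [nuŋes] and [nuŋesi].
Therefore /z/ is basic and [s] is derived by word-final obstruent devoicing (voiced obstruents become voiceless word-finally).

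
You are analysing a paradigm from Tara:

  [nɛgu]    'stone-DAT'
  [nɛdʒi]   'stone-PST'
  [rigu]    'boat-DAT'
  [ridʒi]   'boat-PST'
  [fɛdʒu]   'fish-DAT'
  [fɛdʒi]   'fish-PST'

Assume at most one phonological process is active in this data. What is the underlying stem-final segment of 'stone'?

The stem for 'stone' ends in [g] in [nɛgu] but [dʒ] in [nɛdʒi].
The stem 'fish' ([fɛdʒu], [fɛdʒi]) shows [dʒ] unchanged in both environments, so [dʒ] cannot be basic with [g] derived before the DAT suffix.
The underlying segment must be /g/; /g/ becomes palato-alveolar [dʒ] before a front vowel, yielding [dʒ] there.

/g/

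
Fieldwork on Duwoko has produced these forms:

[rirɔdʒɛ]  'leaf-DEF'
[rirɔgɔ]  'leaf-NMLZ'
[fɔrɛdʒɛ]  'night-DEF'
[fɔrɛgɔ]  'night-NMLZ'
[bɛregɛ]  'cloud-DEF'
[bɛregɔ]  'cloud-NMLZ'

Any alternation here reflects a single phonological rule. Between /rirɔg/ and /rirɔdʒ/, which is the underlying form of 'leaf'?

/rirɔdʒ/

In [rirɔdʒɛ] and [rirɔgɔ] the final segment of 'leaf' alternates: [dʒ] ~ [g].
The stem 'cloud' ([bɛregɛ], [bɛregɔ]) shows [g] unchanged in both environments, so [g] cannot be basic with [dʒ] derived before the DEF suffix.
The alternation reflects depalatalization: palato-alveolar /dʒ/ becomes [g] when no front vowel follows. /dʒ/ is underlying.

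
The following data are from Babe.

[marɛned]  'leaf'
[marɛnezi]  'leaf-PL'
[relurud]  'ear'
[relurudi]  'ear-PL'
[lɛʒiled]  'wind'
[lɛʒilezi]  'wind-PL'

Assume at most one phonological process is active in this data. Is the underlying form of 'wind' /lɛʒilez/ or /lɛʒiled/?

/lɛʒilez/

The stem for 'wind' ends in [d] in [lɛʒiled] but [z] in [lɛʒilezi].
The stem 'ear' ([relurud], [relurudi]) shows [d] unchanged in both environments, so [d] cannot be basic with [z] derived before the PL suffix.
The underlying segment must be /z/; voiced fricatives become stops word-finally, yielding [d] there.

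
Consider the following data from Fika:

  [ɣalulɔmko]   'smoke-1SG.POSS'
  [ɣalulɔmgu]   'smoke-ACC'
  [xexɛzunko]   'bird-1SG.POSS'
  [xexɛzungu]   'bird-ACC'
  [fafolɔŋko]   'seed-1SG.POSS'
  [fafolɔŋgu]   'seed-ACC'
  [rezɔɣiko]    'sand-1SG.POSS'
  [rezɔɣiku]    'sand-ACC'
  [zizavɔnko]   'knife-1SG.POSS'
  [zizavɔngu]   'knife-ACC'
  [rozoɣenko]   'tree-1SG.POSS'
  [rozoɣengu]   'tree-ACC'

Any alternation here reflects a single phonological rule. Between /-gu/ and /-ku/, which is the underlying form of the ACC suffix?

The ACC suffix surfaces as [-gu] and [-ku], depending on the final segment of the stem.
By contrast the 1SG.POSS suffix keeps its initial [k] throughout — that segment must be underlying.
So the underlying form is /-gu/, and voiced stops become voiceless after a vowel.

/-gu/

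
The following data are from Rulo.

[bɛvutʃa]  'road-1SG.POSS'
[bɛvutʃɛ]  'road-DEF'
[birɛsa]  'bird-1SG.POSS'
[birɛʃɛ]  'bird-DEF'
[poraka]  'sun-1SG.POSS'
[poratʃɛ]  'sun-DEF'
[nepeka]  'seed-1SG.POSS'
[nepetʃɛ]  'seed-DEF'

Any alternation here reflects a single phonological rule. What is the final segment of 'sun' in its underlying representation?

In [poraka] and [poratʃɛ] the final segment of 'sun' alternates: [k] ~ [tʃ].
The stem 'road' ([bɛvutʃa], [bɛvutʃɛ]) shows [tʃ] unchanged in both environments, so [tʃ] cannot be basic with [k] derived before the 1SG.POSS suffix.
So /k/ is underlying, and a rule of palatalization before a front vowel — /k/ and /s/ become palato-alveolar [tʃ] and [ʃ] before a front vowel — gives [tʃ].

/k/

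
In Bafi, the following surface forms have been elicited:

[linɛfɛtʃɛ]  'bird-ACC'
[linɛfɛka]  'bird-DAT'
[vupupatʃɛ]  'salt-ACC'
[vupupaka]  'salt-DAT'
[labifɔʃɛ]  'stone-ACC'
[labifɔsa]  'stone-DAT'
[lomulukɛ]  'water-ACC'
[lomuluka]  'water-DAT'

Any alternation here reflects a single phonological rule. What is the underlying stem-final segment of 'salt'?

/tʃ/

The root 'salt' surfaces as [vupupatʃɛ] and [vupupaka], with a stem-final [tʃ] ~ [k] alternation.
Compare 'water', with invariant [k] in [lomulukɛ] and [lomuluka]: an analysis with underlying /k/ and a rule producing [tʃ] before the ACC suffix would wrongly predict alternation here too.
The underlying segment must be /tʃ/; palato-alveolar /tʃ/ and /ʃ/ become [k] and [s] when no front vowel follows, yielding [k] there.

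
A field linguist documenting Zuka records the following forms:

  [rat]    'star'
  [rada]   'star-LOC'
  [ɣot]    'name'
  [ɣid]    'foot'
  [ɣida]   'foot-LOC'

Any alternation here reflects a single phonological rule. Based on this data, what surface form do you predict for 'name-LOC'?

In [rat] and [rada] the final segment of 'star' alternates: [t] ~ [d].
Compare 'foot', with invariant [d] in [ɣid] and [ɣida]: an analysis with underlying /d/ and a rule producing [t] in isolation would wrongly predict alternation here too.
The underlying segment must be /t/; voiceless stops become voiced between vowels, yielding [d] there.
From [ɣot] the stem 'name' is /ɣot/; between vowels this yields [ɣoda].

[ɣoda]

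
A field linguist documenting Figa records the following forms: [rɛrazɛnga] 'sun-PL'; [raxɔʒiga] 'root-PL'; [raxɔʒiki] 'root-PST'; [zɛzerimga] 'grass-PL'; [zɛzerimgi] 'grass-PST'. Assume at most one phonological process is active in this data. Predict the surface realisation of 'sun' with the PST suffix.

The PST morpheme has two allomorphs, [-gi] and [-ki].
By contrast the PL suffix keeps its initial [g] throughout — that segment must be underlying.
The PST suffix is therefore /-ki/ underlyingly, with post-nasal voicing: voiceless stops become voiced after a nasal.
After 'sun', which ends in a nasal, the suffix surfaces as [-gi], giving [rɛrazɛngi].

[rɛrazɛngi]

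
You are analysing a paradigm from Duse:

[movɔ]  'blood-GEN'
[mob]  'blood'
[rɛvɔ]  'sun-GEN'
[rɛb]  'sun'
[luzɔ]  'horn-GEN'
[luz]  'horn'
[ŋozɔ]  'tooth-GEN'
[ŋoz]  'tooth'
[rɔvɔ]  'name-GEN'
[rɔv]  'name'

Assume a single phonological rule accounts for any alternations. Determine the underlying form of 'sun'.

/rɛb/

'sun' shows [v] ~ [b] at the end of the stem ([rɛvɔ] vs [rɛb]).
If /v/ were underlying and a rule turned it into [b] in isolation, 'name' would also alternate; but it has [v] in both [rɔvɔ] and [rɔv].
So /b/ is underlying, and a rule of intervocalic spirantization — voiced stops become fricatives between vowels — gives [v].
The underlying form of 'sun' is therefore /rɛb/.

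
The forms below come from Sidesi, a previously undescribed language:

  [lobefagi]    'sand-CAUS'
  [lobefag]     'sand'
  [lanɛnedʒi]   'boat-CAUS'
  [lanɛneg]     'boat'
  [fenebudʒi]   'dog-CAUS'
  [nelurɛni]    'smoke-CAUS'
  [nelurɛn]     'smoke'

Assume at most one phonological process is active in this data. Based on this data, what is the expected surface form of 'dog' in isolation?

The stem for 'boat' ends in [dʒ] in [lanɛnedʒi] but [g] in [lanɛneg].
But 'sand' keeps [g] in both environments ([lobefagi], [lobefag]), so there is no rule changing /g/ to [dʒ] before the CAUS suffix.
So /dʒ/ is underlying, and a rule of depalatalization — palato-alveolar /dʒ/ becomes [g] when no front vowel follows — gives [g].
The one attested form of 'dog', [fenebudʒi], shows underlying /fenebudʒ/. Applying the same rule when no front vowel follows gives [fenebug].

[fenebug]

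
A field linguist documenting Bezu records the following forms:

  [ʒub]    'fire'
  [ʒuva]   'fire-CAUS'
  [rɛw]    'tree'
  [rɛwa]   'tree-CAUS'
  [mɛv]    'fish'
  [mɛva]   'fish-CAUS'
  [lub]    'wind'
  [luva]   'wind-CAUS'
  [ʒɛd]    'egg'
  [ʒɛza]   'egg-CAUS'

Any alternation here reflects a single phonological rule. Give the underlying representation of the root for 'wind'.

The root 'wind' surfaces as [lub] and [luva], with a stem-final [b] ~ [v] alternation.
If /v/ were underlying and a rule turned it into [b] in isolation, 'fish' would also alternate; but it has [v] in both [mɛv] and [mɛva].
So /b/ is underlying, and a rule of intervocalic spirantization — voiced stops become fricatives between vowels — gives [v].

/lub/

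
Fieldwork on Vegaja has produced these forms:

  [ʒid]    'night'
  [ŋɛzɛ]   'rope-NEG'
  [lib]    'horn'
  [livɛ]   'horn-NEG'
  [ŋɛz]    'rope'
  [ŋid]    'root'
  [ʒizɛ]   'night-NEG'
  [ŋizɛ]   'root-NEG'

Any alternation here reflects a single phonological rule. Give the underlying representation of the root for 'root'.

/ŋid/

The stem for 'root' ends in [z] in [ŋizɛ] but [d] in [ŋid].
But 'rope' keeps [z] in both environments ([ŋɛzɛ], [ŋɛz]), so there is no rule changing /z/ to [d] in isolation.
The alternation reflects intervocalic spirantization: voiced stops become fricatives between vowels. /d/ is underlying.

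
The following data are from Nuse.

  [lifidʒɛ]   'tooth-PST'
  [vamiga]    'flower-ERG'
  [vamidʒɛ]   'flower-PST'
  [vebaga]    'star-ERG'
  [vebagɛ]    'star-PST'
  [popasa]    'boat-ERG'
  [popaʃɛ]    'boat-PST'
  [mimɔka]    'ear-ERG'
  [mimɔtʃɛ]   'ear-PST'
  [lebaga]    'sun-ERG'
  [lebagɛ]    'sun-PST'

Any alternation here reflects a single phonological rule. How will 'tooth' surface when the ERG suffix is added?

[lifiga]

The stem for 'flower' ends in [g] in [vamiga] but [dʒ] in [vamidʒɛ].
If /g/ were underlying and a rule turned it into [dʒ] before the PST suffix, 'sun' would also alternate; but it has [g] in both [lebaga] and [lebagɛ].
The alternation reflects depalatalization: palato-alveolar /tʃ/, /dʒ/ and /ʃ/ become [k], [g] and [s] when no front vowel follows. /dʒ/ is underlying.
The one attested form of 'tooth', [lifidʒɛ], shows underlying /lifidʒ/. Applying the same rule when no front vowel follows gives [lifiga].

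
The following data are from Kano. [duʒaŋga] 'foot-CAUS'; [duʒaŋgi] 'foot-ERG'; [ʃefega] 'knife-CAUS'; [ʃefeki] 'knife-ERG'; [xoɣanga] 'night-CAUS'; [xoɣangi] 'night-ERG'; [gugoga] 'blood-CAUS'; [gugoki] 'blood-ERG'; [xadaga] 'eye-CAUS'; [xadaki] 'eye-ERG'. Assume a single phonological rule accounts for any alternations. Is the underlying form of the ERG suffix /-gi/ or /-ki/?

The ERG suffix surfaces as [-gi] and [-ki], depending on the final segment of the stem.
By contrast the CAUS suffix keeps its initial [g] throughout — that segment must be underlying.
So the underlying form is /-ki/, and voiceless stops become voiced after a nasal.

/-ki/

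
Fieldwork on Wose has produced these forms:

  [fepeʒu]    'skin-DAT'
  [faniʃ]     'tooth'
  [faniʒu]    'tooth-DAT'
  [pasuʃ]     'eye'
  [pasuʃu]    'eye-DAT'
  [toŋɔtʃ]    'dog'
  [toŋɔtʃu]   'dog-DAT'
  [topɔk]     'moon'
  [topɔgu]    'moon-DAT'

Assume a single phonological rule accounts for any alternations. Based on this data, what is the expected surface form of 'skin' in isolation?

The stem for 'tooth' ends in [ʃ] in [faniʃ] but [ʒ] in [faniʒu].
If /ʃ/ were underlying and a rule turned it into [ʒ] before the DAT suffix, 'eye' would also alternate; but it has [ʃ] in both [pasuʃ] and [pasuʃu].
The underlying segment must be /ʒ/; voiced obstruents become voiceless word-finally, yielding [ʃ] there.
From [fepeʒu] the stem 'skin' is /fepeʒ/; word-finally this yields [fepeʃ].

[fepeʃ]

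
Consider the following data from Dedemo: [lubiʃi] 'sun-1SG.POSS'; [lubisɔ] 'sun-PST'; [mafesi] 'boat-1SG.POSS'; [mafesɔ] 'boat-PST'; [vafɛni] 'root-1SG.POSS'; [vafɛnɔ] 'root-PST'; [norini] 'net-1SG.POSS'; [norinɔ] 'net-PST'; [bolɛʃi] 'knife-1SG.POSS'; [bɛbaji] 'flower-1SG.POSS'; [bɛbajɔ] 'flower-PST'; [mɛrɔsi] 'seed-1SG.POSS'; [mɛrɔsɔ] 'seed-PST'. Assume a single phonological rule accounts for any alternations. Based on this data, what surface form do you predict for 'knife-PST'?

[bolɛsɔ]

In [lubiʃi] and [lubisɔ] the final segment of 'sun' alternates: [ʃ] ~ [s].
But 'boat' keeps [s] in both environments ([mafesi], [mafesɔ]), so there is no rule changing /s/ to [ʃ] before the 1SG.POSS suffix.
So /ʃ/ is underlying, and a rule of depalatalization — palato-alveolar /ʃ/ becomes [s] when no front vowel follows — gives [s].
The one attested form of 'knife', [bolɛʃi], shows underlying /bolɛʃ/. Applying the same rule when no front vowel follows gives [bolɛsɔ].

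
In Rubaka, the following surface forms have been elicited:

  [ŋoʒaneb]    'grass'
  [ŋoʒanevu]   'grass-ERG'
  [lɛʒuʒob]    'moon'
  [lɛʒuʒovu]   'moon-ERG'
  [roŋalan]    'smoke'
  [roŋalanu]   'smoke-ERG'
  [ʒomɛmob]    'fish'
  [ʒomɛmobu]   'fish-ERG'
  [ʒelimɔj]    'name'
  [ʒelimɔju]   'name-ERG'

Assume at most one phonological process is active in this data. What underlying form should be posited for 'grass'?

The stem for 'grass' ends in [b] in [ŋoʒaneb] but [v] in [ŋoʒanevu].
But 'fish' keeps [b] in both environments ([ʒomɛmob], [ʒomɛmobu]), so there is no rule changing /b/ to [v] before the ERG suffix.
Therefore /v/ is basic and [b] is derived by word-final hardening (voiced fricatives become stops word-finally).
So 'grass' = /ŋoʒanev/.

/ŋoʒanev/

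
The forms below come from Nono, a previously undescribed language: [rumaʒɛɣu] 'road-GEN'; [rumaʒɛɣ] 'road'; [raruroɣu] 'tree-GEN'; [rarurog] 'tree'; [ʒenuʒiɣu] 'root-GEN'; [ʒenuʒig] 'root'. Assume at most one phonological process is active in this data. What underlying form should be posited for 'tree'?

The root 'tree' surfaces as [raruroɣu] and [rarurog], with a stem-final [ɣ] ~ [g] alternation.
The stem 'road' ([rumaʒɛɣu], [rumaʒɛɣ]) shows [ɣ] unchanged in both environments, so [ɣ] cannot be basic with [g] derived in isolation.
The underlying segment must be /g/; voiced stops become fricatives between vowels, yielding [ɣ] there.
The underlying form of 'tree' is therefore /rarurog/.

/rarurog/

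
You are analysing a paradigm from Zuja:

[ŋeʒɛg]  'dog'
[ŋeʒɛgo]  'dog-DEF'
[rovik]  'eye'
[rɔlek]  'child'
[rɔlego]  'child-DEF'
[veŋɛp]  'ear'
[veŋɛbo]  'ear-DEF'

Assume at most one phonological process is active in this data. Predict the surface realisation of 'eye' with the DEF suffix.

[rovigo]

In [rɔlek] and [rɔlego] the final segment of 'child' alternates: [k] ~ [g].
Compare 'dog', with invariant [g] in [ŋeʒɛg] and [ŋeʒɛgo]: an analysis with underlying /g/ and a rule producing [k] in isolation would wrongly predict alternation here too.
The underlying segment must be /k/; voiceless stops become voiced between vowels, yielding [g] there.
From [rovik] the stem 'eye' is /rovik/; between vowels this yields [rovigo].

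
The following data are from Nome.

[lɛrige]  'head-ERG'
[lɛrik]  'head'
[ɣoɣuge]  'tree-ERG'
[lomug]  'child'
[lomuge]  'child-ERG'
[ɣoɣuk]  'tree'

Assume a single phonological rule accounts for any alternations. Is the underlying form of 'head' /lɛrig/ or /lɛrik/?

The stem for 'head' ends in [g] in [lɛrige] but [k] in [lɛrik].
The stem 'child' ([lomuge], [lomug]) shows [g] unchanged in both environments, so [g] cannot be basic with [k] derived in isolation.
The underlying segment must be /k/; voiceless stops become voiced between vowels, yielding [g] there.

/lɛrik/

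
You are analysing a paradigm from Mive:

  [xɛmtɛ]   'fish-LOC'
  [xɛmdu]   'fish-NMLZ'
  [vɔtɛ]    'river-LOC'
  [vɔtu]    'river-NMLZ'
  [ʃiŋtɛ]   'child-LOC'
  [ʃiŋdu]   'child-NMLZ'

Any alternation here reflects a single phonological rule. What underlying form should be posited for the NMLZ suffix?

The NMLZ suffix surfaces as [-du] and [-tu], depending on the final segment of the stem.
The LOC suffix, which begins with [t], is invariant after every stem; so [t] is not altered by any rule here.
The NMLZ suffix is therefore /-du/ underlyingly, with post-vocalic devoicing: voiced stops become voiceless after a vowel.

/-du/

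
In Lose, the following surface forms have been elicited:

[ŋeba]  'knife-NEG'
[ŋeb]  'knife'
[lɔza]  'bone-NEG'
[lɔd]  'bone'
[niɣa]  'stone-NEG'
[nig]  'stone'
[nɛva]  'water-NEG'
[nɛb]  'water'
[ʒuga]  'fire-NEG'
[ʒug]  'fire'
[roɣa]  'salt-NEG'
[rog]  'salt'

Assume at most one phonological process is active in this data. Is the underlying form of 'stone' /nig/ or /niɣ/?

In [niɣa] and [nig] the final segment of 'stone' alternates: [ɣ] ~ [g].
If /g/ were underlying and a rule turned it into [ɣ] before the NEG suffix, 'fire' would also alternate; but it has [g] in both [ʒuga] and [ʒug].
The alternation reflects word-final hardening: voiced fricatives become stops word-finally. /ɣ/ is underlying.

/niɣ/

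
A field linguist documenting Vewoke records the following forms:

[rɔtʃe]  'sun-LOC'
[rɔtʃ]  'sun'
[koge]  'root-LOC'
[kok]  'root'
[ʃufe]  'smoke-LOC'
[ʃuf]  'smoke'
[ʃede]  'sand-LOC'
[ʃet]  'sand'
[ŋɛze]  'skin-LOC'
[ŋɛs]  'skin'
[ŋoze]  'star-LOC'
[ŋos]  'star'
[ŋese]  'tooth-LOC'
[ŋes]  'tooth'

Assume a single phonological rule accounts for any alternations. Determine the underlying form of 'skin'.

'skin' shows [z] ~ [s] at the end of the stem ([ŋɛze] vs [ŋɛs]).
Compare 'tooth', with invariant [s] in [ŋese] and [ŋes]: an analysis with underlying /s/ and a rule producing [z] before the LOC suffix would wrongly predict alternation here too.
The underlying segment must be /z/; voiced obstruents become voiceless word-finally, yielding [s] there.
So 'skin' = /ŋɛz/.

/ŋɛz/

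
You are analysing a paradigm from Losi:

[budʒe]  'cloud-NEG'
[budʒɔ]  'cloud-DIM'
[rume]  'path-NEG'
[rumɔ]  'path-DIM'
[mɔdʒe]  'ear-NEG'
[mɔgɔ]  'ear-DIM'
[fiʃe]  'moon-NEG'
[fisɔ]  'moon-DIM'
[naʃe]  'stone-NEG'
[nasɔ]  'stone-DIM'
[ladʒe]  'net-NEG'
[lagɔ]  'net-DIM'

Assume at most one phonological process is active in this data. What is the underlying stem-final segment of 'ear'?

/g/

The stem for 'ear' ends in [dʒ] in [mɔdʒe] but [g] in [mɔgɔ].
But 'cloud' keeps [dʒ] in both environments ([budʒe], [budʒɔ]), so there is no rule changing /dʒ/ to [g] before the DIM suffix.
So /g/ is underlying, and a rule of palatalization before a front vowel — /g/ and /s/ become palato-alveolar [dʒ] and [ʃ] before a front vowel — gives [dʒ].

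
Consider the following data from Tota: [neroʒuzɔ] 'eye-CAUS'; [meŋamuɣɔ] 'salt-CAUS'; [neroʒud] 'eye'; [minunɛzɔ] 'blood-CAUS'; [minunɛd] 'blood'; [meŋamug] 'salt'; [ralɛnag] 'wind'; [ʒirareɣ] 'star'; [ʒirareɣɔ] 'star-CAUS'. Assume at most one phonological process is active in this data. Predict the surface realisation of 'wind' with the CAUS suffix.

'salt' shows [g] ~ [ɣ] at the end of the stem ([meŋamug] vs [meŋamuɣɔ]).
The stem 'star' ([ʒirareɣ], [ʒirareɣɔ]) shows [ɣ] unchanged in both environments, so [ɣ] cannot be basic with [g] derived in isolation.
So /g/ is underlying, and a rule of intervocalic spirantization — voiced stops become fricatives between vowels — gives [ɣ].
From [ralɛnag] the stem 'wind' is /ralɛnag/; between vowels this yields [ralɛnaɣɔ].

[ralɛnaɣɔ]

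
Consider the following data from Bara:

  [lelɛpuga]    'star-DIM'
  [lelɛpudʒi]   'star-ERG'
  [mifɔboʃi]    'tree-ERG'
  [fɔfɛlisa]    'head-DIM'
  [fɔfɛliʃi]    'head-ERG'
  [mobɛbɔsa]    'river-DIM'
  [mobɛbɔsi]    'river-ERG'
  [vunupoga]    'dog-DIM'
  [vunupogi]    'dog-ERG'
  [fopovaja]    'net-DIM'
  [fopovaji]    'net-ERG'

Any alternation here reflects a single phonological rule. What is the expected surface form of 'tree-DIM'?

[mifɔbosa]

The root 'head' surfaces as [fɔfɛlisa] and [fɔfɛliʃi], with a stem-final [s] ~ [ʃ] alternation.
The stem 'river' ([mobɛbɔsa], [mobɛbɔsi]) shows [s] unchanged in both environments, so [s] cannot be basic with [ʃ] derived before the ERG suffix.
The underlying segment must be /ʃ/; palato-alveolar /dʒ/ and /ʃ/ become [g] and [s] when no front vowel follows, yielding [s] there.
The one attested form of 'tree', [mifɔboʃi], shows underlying /mifɔboʃ/. Applying the same rule when no front vowel follows gives [mifɔbosa].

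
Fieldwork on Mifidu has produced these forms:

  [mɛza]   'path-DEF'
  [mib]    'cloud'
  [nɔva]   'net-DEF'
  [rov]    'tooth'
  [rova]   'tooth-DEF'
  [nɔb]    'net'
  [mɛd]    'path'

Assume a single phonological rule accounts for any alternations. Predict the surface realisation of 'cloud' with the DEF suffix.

'net' shows [v] ~ [b] at the end of the stem ([nɔva] vs [nɔb]).
Compare 'tooth', with invariant [v] in [rova] and [rov]: an analysis with underlying /v/ and a rule producing [b] in isolation would wrongly predict alternation here too.
The underlying segment must be /b/; voiced stops become fricatives between vowels, yielding [v] there.
From [mib] the stem 'cloud' is /mib/; between vowels this yields [miva].

[miva]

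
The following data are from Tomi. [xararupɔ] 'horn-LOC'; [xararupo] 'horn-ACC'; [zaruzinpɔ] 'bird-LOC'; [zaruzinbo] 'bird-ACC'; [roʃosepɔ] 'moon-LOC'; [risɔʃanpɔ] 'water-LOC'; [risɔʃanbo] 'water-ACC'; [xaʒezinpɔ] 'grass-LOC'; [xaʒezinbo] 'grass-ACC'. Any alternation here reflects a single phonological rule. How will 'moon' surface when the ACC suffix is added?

The ACC morpheme has two allomorphs, [-bo] and [-po].
The LOC suffix, which begins with [p], is invariant after every stem; so [p] is not altered by any rule here.
The ACC suffix is therefore /-bo/ underlyingly, with post-vocalic devoicing: voiced stops become voiceless after a vowel.
After 'moon', which ends in a vowel, the suffix surfaces as [-po], giving [roʃosepo].

[roʃosepo]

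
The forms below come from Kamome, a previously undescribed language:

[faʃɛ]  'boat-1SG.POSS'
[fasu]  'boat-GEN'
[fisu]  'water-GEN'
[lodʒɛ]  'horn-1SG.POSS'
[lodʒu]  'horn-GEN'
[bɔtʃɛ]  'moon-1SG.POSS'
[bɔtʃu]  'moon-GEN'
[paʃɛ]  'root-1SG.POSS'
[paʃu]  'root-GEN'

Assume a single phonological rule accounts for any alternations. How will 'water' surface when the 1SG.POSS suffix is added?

The root 'boat' surfaces as [faʃɛ] and [fasu], with a stem-final [ʃ] ~ [s] alternation.
But 'root' keeps [ʃ] in both environments ([paʃɛ], [paʃu]), so there is no rule changing /ʃ/ to [s] before the GEN suffix.
The alternation reflects palatalization before a front vowel: /s/ becomes palato-alveolar [ʃ] before a front vowel. /s/ is underlying.
The one attested form of 'water', [fisu], shows underlying /fis/. Applying the same rule before a front vowel gives [fiʃɛ].

[fiʃɛ]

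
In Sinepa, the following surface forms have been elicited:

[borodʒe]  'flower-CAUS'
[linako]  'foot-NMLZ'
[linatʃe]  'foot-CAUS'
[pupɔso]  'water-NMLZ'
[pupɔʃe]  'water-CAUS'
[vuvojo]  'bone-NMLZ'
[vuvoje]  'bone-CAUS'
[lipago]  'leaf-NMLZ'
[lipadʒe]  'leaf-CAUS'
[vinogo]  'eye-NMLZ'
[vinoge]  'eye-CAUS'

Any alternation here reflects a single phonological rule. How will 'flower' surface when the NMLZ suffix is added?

In [lipago] and [lipadʒe] the final segment of 'leaf' alternates: [g] ~ [dʒ].
The stem 'eye' ([vinogo], [vinoge]) shows [g] unchanged in both environments, so [g] cannot be basic with [dʒ] derived before the CAUS suffix.
Therefore /dʒ/ is basic and [g] is derived by depalatalization (palato-alveolar /tʃ/, /dʒ/ and /ʃ/ become [k], [g] and [s] when no front vowel follows).
The one attested form of 'flower', [borodʒe], shows underlying /borodʒ/. Applying the same rule when no front vowel follows gives [borogo].

[borogo]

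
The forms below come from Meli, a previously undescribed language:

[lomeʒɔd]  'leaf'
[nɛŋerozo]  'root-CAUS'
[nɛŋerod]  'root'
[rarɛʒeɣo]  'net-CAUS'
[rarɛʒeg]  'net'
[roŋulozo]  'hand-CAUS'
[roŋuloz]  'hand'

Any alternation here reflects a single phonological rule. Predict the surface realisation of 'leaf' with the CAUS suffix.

In [nɛŋerozo] and [nɛŋerod] the final segment of 'root' alternates: [z] ~ [d].
If /z/ were underlying and a rule turned it into [d] in isolation, 'hand' would also alternate; but it has [z] in both [roŋulozo] and [roŋuloz].
The alternation reflects intervocalic spirantization: voiced stops become fricatives between vowels. /d/ is underlying.
The one attested form of 'leaf', [lomeʒɔd], shows underlying /lomeʒɔd/. Applying the same rule between vowels gives [lomeʒɔzo].

[lomeʒɔzo]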